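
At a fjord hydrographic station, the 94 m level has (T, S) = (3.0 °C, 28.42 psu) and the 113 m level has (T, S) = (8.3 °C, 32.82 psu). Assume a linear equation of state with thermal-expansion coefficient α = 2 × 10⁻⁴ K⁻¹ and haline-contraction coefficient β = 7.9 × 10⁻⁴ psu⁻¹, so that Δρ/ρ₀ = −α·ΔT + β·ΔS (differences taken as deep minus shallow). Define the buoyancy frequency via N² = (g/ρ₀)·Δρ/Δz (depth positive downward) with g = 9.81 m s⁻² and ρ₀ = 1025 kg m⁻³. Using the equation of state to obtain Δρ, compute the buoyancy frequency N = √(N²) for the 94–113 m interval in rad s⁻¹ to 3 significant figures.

0.0353 rad s⁻¹

ΔT = +5.3 K, ΔS = +4.40 psu (deep − shallow).
Δρ/ρ₀ = −αΔT + βΔS = -1.06 × 10⁻³ + 3.476 × 10⁻³ = 2.416 × 10⁻³, so Δρ ≈ 2.476 kg m⁻³.
N² = (g/ρ₀)·Δρ/Δz = g·(Δρ/ρ₀)/Δz = 9.81 × 2.416 × 10⁻³ / 19 = 1.2474 × 10⁻³ s⁻².
N = √(1.2474 × 10⁻³) = 0.035319 rad s⁻¹ ≈ 0.0353 rad s⁻¹.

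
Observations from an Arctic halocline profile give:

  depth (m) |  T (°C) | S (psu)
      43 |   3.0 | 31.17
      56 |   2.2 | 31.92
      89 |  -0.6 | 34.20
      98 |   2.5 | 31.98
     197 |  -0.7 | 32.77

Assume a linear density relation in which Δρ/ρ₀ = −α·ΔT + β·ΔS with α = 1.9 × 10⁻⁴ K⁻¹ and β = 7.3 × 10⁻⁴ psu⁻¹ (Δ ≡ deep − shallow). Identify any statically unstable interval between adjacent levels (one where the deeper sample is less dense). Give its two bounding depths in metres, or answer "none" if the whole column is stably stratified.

Evaluate Δρ/ρ₀ = −αΔT + βΔS across each adjacent pair:
  43–56 m: −αΔT+βΔS = −(1.9 × 10⁻⁴)(-0.8)+(7.3 × 10⁻⁴)(+0.75) = 7.0 × 10⁻⁴ → stable
  56–89 m: −αΔT+βΔS = −(1.9 × 10⁻⁴)(-2.8)+(7.3 × 10⁻⁴)(+2.28) = 2.2 × 10⁻³ → stable
  89–98 m: −αΔT+βΔS = −(1.9 × 10⁻⁴)(+3.1)+(7.3 × 10⁻⁴)(-2.22) = -2.2 × 10⁻³ → UNSTABLE
  98–197 m: −αΔT+βΔS = −(1.9 × 10⁻⁴)(-3.2)+(7.3 × 10⁻⁴)(+0.79) = 1.2 × 10⁻³ → stable
The 89–98 m interval has Δρ < 0: lighter water underlies denser water.

89–98 m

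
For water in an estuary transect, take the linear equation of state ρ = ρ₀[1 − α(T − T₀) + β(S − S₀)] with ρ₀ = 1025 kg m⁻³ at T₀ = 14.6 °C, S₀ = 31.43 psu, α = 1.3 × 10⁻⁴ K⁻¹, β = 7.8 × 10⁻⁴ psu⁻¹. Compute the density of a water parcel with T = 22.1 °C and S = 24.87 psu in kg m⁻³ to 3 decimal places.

1018.756 kg m⁻³

T − T₀ = +7.5 K, S − S₀ = -6.56 psu.
Bracket = 1 − α·(+7.5) + β·(-6.56) = 1 + (-6.0918 × 10⁻³) = 0.9939082.
ρ = 1025 × 0.9939082 = 1018.756 kg m⁻³.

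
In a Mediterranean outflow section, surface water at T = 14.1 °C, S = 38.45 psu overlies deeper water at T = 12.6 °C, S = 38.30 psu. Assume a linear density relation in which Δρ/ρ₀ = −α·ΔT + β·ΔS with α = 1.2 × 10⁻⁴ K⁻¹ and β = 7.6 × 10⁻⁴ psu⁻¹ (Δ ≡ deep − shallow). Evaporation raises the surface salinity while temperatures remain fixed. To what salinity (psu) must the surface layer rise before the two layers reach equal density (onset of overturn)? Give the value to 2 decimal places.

38.54 psu

Neutral buoyancy requires −α(T_deep − T_surf) + β(S_deep − S_surf′) = 0.
S_surf′ = S_deep − (α/β)·ΔT = 38.30 − (1.2 × 10⁻⁴/7.6 × 10⁻⁴)·(-1.5) = 38.5368 psu.
Increase required: 38.5368 − 38.45 = 0.0868 psu.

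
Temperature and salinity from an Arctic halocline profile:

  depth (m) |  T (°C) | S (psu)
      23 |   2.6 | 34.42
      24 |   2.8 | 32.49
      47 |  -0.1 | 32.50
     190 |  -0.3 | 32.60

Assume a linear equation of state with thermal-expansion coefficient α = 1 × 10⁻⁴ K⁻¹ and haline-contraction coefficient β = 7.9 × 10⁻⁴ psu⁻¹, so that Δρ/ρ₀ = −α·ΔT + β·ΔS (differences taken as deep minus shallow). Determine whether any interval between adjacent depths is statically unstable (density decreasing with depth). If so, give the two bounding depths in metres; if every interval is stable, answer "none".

Evaluate Δρ/ρ₀ = −αΔT + βΔS across each adjacent pair:
  23–24 m: −αΔT+βΔS = −(1 × 10⁻⁴)(+0.2)+(7.9 × 10⁻⁴)(-1.93) = -1.5 × 10⁻³ → UNSTABLE
  24–47 m: −αΔT+βΔS = −(1 × 10⁻⁴)(-2.9)+(7.9 × 10⁻⁴)(+0.01) = 3.0 × 10⁻⁴ → stable
  47–190 m: −αΔT+βΔS = −(1 × 10⁻⁴)(-0.2)+(7.9 × 10⁻⁴)(+0.10) = 9.9 × 10⁻⁵ → stable
The 23–24 m interval has Δρ < 0: lighter water underlies denser water.

23–24 m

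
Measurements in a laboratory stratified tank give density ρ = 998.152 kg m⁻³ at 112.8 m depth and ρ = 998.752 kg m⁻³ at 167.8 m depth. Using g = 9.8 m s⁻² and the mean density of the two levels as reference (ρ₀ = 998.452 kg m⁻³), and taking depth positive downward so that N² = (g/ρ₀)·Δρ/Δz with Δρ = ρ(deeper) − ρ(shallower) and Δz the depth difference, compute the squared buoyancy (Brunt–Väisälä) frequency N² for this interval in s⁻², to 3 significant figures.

1.07 × 10⁻⁴ s⁻²

Δρ = 998.752 − 998.152 = 0.600 kg m⁻³ over Δz = 167.8 − 112.8 = 55 m.
N² = (9.8/998.452) × (0.600/55) = 1.0707 × 10⁻⁴ s⁻² ≈ 1.07 × 10⁻⁴ s⁻².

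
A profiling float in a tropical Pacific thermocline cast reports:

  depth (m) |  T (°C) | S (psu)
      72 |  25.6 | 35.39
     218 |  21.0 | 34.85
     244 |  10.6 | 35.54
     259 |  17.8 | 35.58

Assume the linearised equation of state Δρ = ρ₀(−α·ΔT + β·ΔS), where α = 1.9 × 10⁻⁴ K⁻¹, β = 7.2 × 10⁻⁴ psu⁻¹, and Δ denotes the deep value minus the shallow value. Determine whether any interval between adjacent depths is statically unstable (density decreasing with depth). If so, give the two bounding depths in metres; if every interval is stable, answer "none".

244–259 m

Evaluate Δρ/ρ₀ = −αΔT + βΔS across each adjacent pair:
  72–218 m: −αΔT+βΔS = −(1.9 × 10⁻⁴)(-4.6)+(7.2 × 10⁻⁴)(-0.54) = 4.9 × 10⁻⁴ → stable
  218–244 m: −αΔT+βΔS = −(1.9 × 10⁻⁴)(-10.4)+(7.2 × 10⁻⁴)(+0.69) = 2.5 × 10⁻³ → stable
  244–259 m: −αΔT+βΔS = −(1.9 × 10⁻⁴)(+7.2)+(7.2 × 10⁻⁴)(+0.04) = -1.3 × 10⁻³ → UNSTABLE
The 244–259 m interval has Δρ < 0: lighter water underlies denser water.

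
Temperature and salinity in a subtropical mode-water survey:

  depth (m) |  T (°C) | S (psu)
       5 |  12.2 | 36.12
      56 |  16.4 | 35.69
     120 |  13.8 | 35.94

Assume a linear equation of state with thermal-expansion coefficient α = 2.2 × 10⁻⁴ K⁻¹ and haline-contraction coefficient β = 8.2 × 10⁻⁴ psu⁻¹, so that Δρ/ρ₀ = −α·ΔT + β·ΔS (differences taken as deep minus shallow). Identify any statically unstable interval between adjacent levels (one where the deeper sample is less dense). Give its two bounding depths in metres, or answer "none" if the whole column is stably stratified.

Evaluate Δρ/ρ₀ = −αΔT + βΔS across each adjacent pair:
  5–56 m: −αΔT+βΔS = −(2.2 × 10⁻⁴)(+4.2)+(8.2 × 10⁻⁴)(-0.43) = -1.3 × 10⁻³ → UNSTABLE
  56–120 m: −αΔT+βΔS = −(2.2 × 10⁻⁴)(-2.6)+(8.2 × 10⁻⁴)(+0.25) = 7.8 × 10⁻⁴ → stable
The 5–56 m interval has Δρ < 0: lighter water underlies denser water.

5–56 m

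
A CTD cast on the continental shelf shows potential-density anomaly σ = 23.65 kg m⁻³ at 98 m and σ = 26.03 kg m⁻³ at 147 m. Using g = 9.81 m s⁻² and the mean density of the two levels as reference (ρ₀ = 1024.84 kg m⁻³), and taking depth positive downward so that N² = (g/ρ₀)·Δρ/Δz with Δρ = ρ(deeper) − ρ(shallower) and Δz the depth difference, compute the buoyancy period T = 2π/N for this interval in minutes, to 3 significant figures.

Δρ = 1026.03 − 1023.65 = 2.38 kg m⁻³ over Δz = 147 − 98 = 49 m.
N² = (9.81/1024.84) × (2.38/49) = 4.6494 × 10⁻⁴ s⁻².
N = √(4.6494 × 10⁻⁴) = 0.021562 rad s⁻¹, so T = 2π/N = 291.40 s = 4.8567 min ≈ 4.86 min.

4.86 min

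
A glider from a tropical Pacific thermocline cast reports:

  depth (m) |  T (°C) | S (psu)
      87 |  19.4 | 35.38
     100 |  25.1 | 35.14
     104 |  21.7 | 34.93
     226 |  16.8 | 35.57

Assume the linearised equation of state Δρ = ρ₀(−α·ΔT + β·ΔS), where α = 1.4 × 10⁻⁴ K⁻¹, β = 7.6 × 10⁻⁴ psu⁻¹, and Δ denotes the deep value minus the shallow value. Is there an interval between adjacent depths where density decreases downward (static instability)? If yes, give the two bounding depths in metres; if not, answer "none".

Evaluate Δρ/ρ₀ = −αΔT + βΔS across each adjacent pair:
  87–100 m: −αΔT+βΔS = −(1.4 × 10⁻⁴)(+5.7)+(7.6 × 10⁻⁴)(-0.24) = -9.8 × 10⁻⁴ → UNSTABLE
  100–104 m: −αΔT+βΔS = −(1.4 × 10⁻⁴)(-3.4)+(7.6 × 10⁻⁴)(-0.21) = 3.2 × 10⁻⁴ → stable
  104–226 m: −αΔT+βΔS = −(1.4 × 10⁻⁴)(-4.9)+(7.6 × 10⁻⁴)(+0.64) = 1.2 × 10⁻³ → stable
The 87–100 m interval has Δρ < 0: lighter water underlies denser water.

87–100 m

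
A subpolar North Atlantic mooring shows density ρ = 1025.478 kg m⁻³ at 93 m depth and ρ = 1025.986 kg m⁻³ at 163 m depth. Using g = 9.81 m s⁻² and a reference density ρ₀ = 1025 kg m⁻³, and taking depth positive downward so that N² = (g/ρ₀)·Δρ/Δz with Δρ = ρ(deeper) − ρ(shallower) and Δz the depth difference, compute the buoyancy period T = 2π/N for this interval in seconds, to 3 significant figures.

754 s

Δρ = 1025.986 − 1025.478 = 0.508 kg m⁻³ over Δz = 163 − 93 = 70 m.
N² = (9.81/1025) × (0.508/70) = 6.9456 × 10⁻⁵ s⁻².
N = √(6.9456 × 10⁻⁵) = 8.3340 × 10⁻³ rad s⁻¹, so T = 2π/N = 753.92 s ≈ 754 s.
Since Δρ > 0 the layer is stably stratified.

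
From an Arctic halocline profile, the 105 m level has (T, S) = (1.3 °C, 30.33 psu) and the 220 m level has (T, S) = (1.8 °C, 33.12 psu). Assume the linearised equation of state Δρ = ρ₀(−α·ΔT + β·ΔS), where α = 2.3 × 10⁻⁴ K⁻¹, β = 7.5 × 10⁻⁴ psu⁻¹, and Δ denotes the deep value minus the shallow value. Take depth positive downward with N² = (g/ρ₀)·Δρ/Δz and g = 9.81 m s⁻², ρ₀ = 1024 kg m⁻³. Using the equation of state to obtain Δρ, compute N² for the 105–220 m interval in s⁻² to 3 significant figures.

1.69 × 10⁻⁴ s⁻²

ΔT = +0.5 K, ΔS = +2.79 psu (deep − shallow).
Δρ/ρ₀ = −αΔT + βΔS = -1.15 × 10⁻⁴ + 2.0925 × 10⁻³ = 1.9775 × 10⁻³, so Δρ ≈ 2.025 kg m⁻³.
N² = (g/ρ₀)·Δρ/Δz = g·(Δρ/ρ₀)/Δz = 9.81 × 1.9775 × 10⁻³ / 115 = 1.6869 × 10⁻⁴ s⁻² ≈ 1.69 × 10⁻⁴ s⁻².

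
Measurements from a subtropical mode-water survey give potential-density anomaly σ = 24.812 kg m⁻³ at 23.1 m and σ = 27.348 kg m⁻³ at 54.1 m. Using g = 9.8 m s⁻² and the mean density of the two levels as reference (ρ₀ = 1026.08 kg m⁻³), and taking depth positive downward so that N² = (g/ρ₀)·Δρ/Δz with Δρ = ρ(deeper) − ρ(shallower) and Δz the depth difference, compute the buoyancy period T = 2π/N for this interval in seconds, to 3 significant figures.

Δρ = 1027.348 − 1024.812 = 2.536 kg m⁻³ over Δz = 54.1 − 23.1 = 31 m.
N² = (9.8/1026.08) × (2.536/31) = 7.8133 × 10⁻⁴ s⁻².
N = √(7.8133 × 10⁻⁴) = 0.027952 rad s⁻¹, so T = 2π/N = 224.78 s ≈ 225 s.

225 s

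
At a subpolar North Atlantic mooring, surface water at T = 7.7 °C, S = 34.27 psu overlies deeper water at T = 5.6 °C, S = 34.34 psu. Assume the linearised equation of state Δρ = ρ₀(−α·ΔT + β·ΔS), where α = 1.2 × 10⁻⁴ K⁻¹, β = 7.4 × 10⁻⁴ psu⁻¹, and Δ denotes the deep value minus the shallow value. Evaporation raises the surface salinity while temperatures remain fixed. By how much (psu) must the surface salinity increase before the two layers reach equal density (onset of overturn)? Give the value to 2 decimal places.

Neutral buoyancy requires −α(T_deep − T_surf) + β(S_deep − S_surf′) = 0.
S_surf′ = S_deep − (α/β)·ΔT = 34.34 − (1.2 × 10⁻⁴/7.4 × 10⁻⁴)·(-2.1) = 34.6805 psu.
Increase required: 34.6805 − 34.27 = 0.4105 psu.

0.41 psu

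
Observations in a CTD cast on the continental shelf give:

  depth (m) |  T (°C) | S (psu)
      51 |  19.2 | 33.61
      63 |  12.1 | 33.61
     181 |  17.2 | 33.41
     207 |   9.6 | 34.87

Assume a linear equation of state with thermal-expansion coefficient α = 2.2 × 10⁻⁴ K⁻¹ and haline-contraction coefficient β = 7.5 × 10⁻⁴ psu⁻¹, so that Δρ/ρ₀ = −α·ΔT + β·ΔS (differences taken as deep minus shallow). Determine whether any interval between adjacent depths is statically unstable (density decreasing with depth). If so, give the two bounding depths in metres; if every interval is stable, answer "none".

Evaluate Δρ/ρ₀ = −αΔT + βΔS across each adjacent pair:
  51–63 m: −αΔT+βΔS = −(2.2 × 10⁻⁴)(-7.1)+(7.5 × 10⁻⁴)(+0.00) = 1.6 × 10⁻³ → stable
  63–181 m: −αΔT+βΔS = −(2.2 × 10⁻⁴)(+5.1)+(7.5 × 10⁻⁴)(-0.20) = -1.3 × 10⁻³ → UNSTABLE
  181–207 m: −αΔT+βΔS = −(2.2 × 10⁻⁴)(-7.6)+(7.5 × 10⁻⁴)(+1.46) = 2.8 × 10⁻³ → stable
The 63–181 m interval has Δρ < 0: lighter water underlies denser water.

63–181 m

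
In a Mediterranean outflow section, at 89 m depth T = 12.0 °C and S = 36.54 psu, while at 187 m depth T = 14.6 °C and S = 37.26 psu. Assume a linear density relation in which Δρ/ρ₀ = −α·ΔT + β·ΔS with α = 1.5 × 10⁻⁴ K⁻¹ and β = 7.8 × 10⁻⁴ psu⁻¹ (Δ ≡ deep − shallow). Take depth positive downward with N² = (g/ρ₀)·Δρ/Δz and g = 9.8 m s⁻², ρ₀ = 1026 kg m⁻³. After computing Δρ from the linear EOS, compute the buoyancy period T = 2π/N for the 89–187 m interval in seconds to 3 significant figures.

ΔT = +2.6 K, ΔS = +0.72 psu (deep − shallow).
Δρ/ρ₀ = −αΔT + βΔS = -3.90 × 10⁻⁴ + 5.616 × 10⁻⁴ = 1.716 × 10⁻⁴, so Δρ ≈ 0.1761 kg m⁻³.
N² = (g/ρ₀)·Δρ/Δz = g·(Δρ/ρ₀)/Δz = 9.8 × 1.716 × 10⁻⁴ / 98 = 1.7160 × 10⁻⁵ s⁻².
N = √(1.7160 × 10⁻⁵) = 4.1425 × 10⁻³ rad s⁻¹ → T = 2π/N = 1.5168 × 10³ s ≈ 1.52 × 10³ s.

1.52 × 10³ s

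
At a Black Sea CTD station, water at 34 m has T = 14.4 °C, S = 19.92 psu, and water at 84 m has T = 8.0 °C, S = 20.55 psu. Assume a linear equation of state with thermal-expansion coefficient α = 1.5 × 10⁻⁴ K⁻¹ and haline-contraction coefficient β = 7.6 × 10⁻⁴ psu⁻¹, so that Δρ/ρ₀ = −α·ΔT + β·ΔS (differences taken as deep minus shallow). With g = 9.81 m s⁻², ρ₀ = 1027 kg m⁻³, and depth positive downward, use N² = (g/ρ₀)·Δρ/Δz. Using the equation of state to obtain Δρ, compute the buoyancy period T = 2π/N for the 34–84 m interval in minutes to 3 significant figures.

ΔT = -6.4 K, ΔS = +0.63 psu (deep − shallow).
Δρ/ρ₀ = −αΔT + βΔS = 9.60 × 10⁻⁴ + 4.788 × 10⁻⁴ = 1.4388 × 10⁻³, so Δρ ≈ 1.478 kg m⁻³.
N² = (g/ρ₀)·Δρ/Δz = g·(Δρ/ρ₀)/Δz = 9.81 × 1.4388 × 10⁻³ / 50 = 2.8229 × 10⁻⁴ s⁻².
N = √(2.8229 × 10⁻⁴) = 0.016801 rad s⁻¹ → T = 2π/N = 373.98 s = 6.2330 min ≈ 6.23 min.

6.23 min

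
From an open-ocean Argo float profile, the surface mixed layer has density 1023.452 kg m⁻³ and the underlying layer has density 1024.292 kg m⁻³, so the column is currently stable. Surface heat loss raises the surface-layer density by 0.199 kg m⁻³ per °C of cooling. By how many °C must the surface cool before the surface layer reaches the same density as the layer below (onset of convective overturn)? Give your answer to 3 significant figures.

Density deficit of the surface layer: 1024.292 − 1023.452 = 0.84 kg m⁻³.
Required change = 0.84 / 0.199 = 4.22 °C.

4.22 °C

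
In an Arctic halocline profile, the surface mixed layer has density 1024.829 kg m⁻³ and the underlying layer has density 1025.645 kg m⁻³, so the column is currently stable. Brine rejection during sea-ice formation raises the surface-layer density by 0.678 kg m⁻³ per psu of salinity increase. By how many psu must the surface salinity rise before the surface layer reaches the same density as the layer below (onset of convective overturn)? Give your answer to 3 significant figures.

Density deficit of the surface layer: 1025.645 − 1024.829 = 0.816 kg m⁻³.
Required change = 0.816 / 0.678 = 1.20 psu.

1.20 psu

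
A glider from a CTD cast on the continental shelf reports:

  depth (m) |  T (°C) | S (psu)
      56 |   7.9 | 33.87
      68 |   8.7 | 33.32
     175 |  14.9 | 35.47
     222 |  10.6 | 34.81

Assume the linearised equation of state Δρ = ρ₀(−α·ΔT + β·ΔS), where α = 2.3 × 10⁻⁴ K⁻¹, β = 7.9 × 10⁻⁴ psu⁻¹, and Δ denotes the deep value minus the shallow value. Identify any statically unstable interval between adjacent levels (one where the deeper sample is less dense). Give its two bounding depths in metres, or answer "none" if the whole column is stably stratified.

56–68 m

Evaluate Δρ/ρ₀ = −αΔT + βΔS across each adjacent pair:
  56–68 m: −αΔT+βΔS = −(2.3 × 10⁻⁴)(+0.8)+(7.9 × 10⁻⁴)(-0.55) = -6.2 × 10⁻⁴ → UNSTABLE
  68–175 m: −αΔT+βΔS = −(2.3 × 10⁻⁴)(+6.2)+(7.9 × 10⁻⁴)(+2.15) = 2.7 × 10⁻⁴ → stable
  175–222 m: −αΔT+βΔS = −(2.3 × 10⁻⁴)(-4.3)+(7.9 × 10⁻⁴)(-0.66) = 4.7 × 10⁻⁴ → stable
The 56–68 m interval has Δρ < 0: lighter water underlies denser water.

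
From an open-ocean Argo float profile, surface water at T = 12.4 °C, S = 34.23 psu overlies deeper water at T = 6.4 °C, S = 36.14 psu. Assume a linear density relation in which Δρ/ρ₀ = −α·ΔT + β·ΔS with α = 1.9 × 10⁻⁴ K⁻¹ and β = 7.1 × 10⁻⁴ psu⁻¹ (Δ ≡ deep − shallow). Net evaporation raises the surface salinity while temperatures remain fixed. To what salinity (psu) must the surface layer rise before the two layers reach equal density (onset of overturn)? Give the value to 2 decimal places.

37.75 psu

Neutral buoyancy requires −α(T_deep − T_surf) + β(S_deep − S_surf′) = 0.
S_surf′ = S_deep − (α/β)·ΔT = 36.14 − (1.9 × 10⁻⁴/7.1 × 10⁻⁴)·(-6.0) = 37.7456 psu.
Increase required: 37.7456 − 34.23 = 3.5156 psu.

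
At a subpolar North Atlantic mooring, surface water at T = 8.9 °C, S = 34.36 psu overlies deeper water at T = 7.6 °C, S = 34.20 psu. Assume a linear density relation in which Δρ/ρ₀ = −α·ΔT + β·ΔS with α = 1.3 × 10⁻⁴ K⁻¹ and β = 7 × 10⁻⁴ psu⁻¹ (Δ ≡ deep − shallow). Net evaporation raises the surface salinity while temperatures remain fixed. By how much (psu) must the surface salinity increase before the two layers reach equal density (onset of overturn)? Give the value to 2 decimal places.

Neutral buoyancy requires −α(T_deep − T_surf) + β(S_deep − S_surf′) = 0.
S_surf′ = S_deep − (α/β)·ΔT = 34.20 − (1.3 × 10⁻⁴/7 × 10⁻⁴)·(-1.3) = 34.4414 psu.
Increase required: 34.4414 − 34.36 = 0.0814 psu.

0.08 psu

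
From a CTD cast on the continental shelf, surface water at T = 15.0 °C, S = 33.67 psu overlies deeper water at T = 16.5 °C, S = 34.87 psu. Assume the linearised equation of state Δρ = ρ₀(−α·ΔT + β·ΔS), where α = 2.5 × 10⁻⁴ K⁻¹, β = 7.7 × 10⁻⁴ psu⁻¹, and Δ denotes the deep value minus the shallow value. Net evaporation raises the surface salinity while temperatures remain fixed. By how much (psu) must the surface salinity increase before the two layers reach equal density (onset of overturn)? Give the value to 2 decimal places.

0.71 psu

Neutral buoyancy requires −α(T_deep − T_surf) + β(S_deep − S_surf′) = 0.
S_surf′ = S_deep − (α/β)·ΔT = 34.87 − (2.5 × 10⁻⁴/7.7 × 10⁻⁴)·(+1.5) = 34.3830 psu.
Increase required: 34.3830 − 33.67 = 0.7130 psu.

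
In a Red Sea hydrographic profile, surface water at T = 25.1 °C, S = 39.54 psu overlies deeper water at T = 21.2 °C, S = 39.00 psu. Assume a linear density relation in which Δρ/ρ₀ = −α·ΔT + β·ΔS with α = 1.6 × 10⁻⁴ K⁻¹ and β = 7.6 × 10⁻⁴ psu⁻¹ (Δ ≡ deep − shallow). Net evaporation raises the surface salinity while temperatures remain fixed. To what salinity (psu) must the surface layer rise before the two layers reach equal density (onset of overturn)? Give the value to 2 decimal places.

Neutral buoyancy requires −α(T_deep − T_surf) + β(S_deep − S_surf′) = 0.
S_surf′ = S_deep − (α/β)·ΔT = 39.00 − (1.6 × 10⁻⁴/7.6 × 10⁻⁴)·(-3.9) = 39.8211 psu.
Increase required: 39.8211 − 39.54 = 0.2811 psu.

39.82 psu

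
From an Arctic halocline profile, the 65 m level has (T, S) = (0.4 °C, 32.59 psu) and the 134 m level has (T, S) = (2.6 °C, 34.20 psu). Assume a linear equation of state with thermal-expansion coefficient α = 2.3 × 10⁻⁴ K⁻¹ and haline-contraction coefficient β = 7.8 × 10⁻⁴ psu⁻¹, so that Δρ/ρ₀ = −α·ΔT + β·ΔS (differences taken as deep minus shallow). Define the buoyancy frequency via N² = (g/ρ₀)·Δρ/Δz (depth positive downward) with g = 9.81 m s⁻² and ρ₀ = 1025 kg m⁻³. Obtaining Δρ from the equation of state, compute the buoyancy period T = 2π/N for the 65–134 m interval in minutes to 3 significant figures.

10.1 min

ΔT = +2.2 K, ΔS = +1.61 psu (deep − shallow).
Δρ/ρ₀ = −αΔT + βΔS = -5.06 × 10⁻⁴ + 1.2558 × 10⁻³ = 7.498 × 10⁻⁴, so Δρ ≈ 0.7685 kg m⁻³.
N² = (g/ρ₀)·Δρ/Δz = g·(Δρ/ρ₀)/Δz = 9.81 × 7.498 × 10⁻⁴ / 69 = 1.0660 × 10⁻⁴ s⁻².
N = √(1.0660 × 10⁻⁴) = 0.010325 rad s⁻¹ → T = 2π/N = 608.54 s = 10.142 min ≈ 10.1 min.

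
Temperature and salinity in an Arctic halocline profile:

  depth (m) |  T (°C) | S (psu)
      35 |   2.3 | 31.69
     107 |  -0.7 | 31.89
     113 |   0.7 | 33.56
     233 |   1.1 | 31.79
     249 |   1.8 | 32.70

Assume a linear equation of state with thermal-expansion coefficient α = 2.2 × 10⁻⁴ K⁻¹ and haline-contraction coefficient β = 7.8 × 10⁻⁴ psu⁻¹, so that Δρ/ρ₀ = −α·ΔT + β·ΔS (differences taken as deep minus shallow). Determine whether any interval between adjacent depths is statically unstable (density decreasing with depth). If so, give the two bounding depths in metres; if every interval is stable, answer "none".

Evaluate Δρ/ρ₀ = −αΔT + βΔS across each adjacent pair:
  35–107 m: −αΔT+βΔS = −(2.2 × 10⁻⁴)(-3.0)+(7.8 × 10⁻⁴)(+0.20) = 8.2 × 10⁻⁴ → stable
  107–113 m: −αΔT+βΔS = −(2.2 × 10⁻⁴)(+1.4)+(7.8 × 10⁻⁴)(+1.67) = 9.9 × 10⁻⁴ → stable
  113–233 m: −αΔT+βΔS = −(2.2 × 10⁻⁴)(+0.4)+(7.8 × 10⁻⁴)(-1.77) = -1.5 × 10⁻³ → UNSTABLE
  233–249 m: −αΔT+βΔS = −(2.2 × 10⁻⁴)(+0.7)+(7.8 × 10⁻⁴)(+0.91) = 5.6 × 10⁻⁴ → stable
The 113–233 m interval has Δρ < 0: lighter water underlies denser water.

113–233 m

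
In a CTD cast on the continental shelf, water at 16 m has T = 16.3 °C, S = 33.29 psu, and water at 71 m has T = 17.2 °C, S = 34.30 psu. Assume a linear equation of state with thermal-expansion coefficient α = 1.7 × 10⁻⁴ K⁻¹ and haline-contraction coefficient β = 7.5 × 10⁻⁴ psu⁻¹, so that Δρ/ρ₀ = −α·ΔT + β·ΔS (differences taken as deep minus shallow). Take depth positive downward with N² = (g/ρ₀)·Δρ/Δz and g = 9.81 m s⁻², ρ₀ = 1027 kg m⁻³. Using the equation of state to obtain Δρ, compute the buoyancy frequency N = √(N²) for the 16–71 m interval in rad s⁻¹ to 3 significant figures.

0.0104 rad s⁻¹

ΔT = +0.9 K, ΔS = +1.01 psu (deep − shallow).
Δρ/ρ₀ = −αΔT + βΔS = -1.53 × 10⁻⁴ + 7.575 × 10⁻⁴ = 6.045 × 10⁻⁴, so Δρ ≈ 0.6208 kg m⁻³.
N² = (g/ρ₀)·Δρ/Δz = g·(Δρ/ρ₀)/Δz = 9.81 × 6.045 × 10⁻⁴ / 55 = 1.0782 × 10⁻⁴ s⁻².
N = √(1.0782 × 10⁻⁴) = 0.010384 rad s⁻¹ ≈ 0.0104 rad s⁻¹.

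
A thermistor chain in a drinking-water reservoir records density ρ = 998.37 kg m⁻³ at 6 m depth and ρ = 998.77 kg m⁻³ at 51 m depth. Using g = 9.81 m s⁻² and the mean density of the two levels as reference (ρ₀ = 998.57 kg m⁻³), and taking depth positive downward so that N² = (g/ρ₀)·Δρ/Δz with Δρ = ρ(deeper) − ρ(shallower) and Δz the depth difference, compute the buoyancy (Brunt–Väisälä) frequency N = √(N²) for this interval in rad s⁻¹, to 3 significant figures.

Δρ = 998.77 − 998.37 = 0.40 kg m⁻³ over Δz = 51 − 6 = 45 m.
N² = (9.81/998.57) × (0.40/45) = 8.7325 × 10⁻⁵ s⁻².
N = √(8.7325 × 10⁻⁵) = 9.3448 × 10⁻³ rad s⁻¹ ≈ 9.34 × 10⁻³ rad s⁻¹.

9.34 × 10⁻³ rad s⁻¹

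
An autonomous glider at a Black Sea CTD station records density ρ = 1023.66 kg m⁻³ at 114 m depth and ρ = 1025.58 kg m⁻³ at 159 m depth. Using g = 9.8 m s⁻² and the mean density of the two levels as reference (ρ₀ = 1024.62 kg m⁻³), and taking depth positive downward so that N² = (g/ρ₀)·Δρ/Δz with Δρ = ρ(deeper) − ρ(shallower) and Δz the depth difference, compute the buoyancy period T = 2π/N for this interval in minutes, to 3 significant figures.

Δρ = 1025.58 − 1023.66 = 1.92 kg m⁻³ over Δz = 159 − 114 = 45 m.
N² = (9.8/1024.62) × (1.92/45) = 4.0809 × 10⁻⁴ s⁻².
N = √(4.0809 × 10⁻⁴) = 0.020201 rad s⁻¹, so T = 2π/N = 311.03 s = 5.1838 min ≈ 5.18 min.

5.18 min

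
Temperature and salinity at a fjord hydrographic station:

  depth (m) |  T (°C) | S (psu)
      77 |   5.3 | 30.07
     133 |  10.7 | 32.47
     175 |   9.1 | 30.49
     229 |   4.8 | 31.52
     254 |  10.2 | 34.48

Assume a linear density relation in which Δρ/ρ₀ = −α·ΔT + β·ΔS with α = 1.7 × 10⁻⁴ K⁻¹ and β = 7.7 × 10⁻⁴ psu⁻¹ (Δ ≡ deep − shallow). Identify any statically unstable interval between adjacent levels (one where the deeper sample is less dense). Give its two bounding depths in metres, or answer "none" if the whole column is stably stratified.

Evaluate Δρ/ρ₀ = −αΔT + βΔS across each adjacent pair:
  77–133 m: −αΔT+βΔS = −(1.7 × 10⁻⁴)(+5.4)+(7.7 × 10⁻⁴)(+2.40) = 9.3 × 10⁻⁴ → stable
  133–175 m: −αΔT+βΔS = −(1.7 × 10⁻⁴)(-1.6)+(7.7 × 10⁻⁴)(-1.98) = -1.3 × 10⁻³ → UNSTABLE
  175–229 m: −αΔT+βΔS = −(1.7 × 10⁻⁴)(-4.3)+(7.7 × 10⁻⁴)(+1.03) = 1.5 × 10⁻³ → stable
  229–254 m: −αΔT+βΔS = −(1.7 × 10⁻⁴)(+5.4)+(7.7 × 10⁻⁴)(+2.96) = 1.4 × 10⁻³ → stable
The 133–175 m interval has Δρ < 0: lighter water underlies denser water.

133–175 m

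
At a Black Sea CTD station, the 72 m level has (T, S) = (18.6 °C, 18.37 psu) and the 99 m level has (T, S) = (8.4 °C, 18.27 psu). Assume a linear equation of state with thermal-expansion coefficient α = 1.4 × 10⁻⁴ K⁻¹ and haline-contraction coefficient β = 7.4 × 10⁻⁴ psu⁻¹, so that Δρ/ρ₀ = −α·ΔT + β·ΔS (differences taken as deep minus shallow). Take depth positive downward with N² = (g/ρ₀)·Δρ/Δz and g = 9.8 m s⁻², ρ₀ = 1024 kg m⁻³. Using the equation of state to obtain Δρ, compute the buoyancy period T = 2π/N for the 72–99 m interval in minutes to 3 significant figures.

ΔT = -10.2 K, ΔS = -0.10 psu (deep − shallow).
Δρ/ρ₀ = −αΔT + βΔS = 1.428 × 10⁻³ − 7.40 × 10⁻⁵ = 1.354 × 10⁻³, so Δρ ≈ 1.386 kg m⁻³.
N² = (g/ρ₀)·Δρ/Δz = g·(Δρ/ρ₀)/Δz = 9.8 × 1.354 × 10⁻³ / 27 = 4.9145 × 10⁻⁴ s⁻².
N = √(4.9145 × 10⁻⁴) = 0.022169 rad s⁻¹ → T = 2π/N = 283.42 s = 4.7237 min ≈ 4.72 min.

4.72 min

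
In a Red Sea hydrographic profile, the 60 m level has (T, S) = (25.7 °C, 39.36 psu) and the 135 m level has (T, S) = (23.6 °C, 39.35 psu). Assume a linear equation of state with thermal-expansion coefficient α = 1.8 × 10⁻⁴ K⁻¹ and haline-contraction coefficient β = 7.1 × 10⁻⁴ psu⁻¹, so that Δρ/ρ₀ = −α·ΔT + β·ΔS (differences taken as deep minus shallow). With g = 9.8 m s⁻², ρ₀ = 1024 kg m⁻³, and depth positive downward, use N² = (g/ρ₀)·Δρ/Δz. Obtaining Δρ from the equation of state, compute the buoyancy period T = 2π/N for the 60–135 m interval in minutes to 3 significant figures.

ΔT = -2.1 K, ΔS = -0.01 psu (deep − shallow).
Δρ/ρ₀ = −αΔT + βΔS = 3.78 × 10⁻⁴ − 7.10 × 10⁻⁶ = 3.709 × 10⁻⁴, so Δρ ≈ 0.3798 kg m⁻³.
N² = (g/ρ₀)·Δρ/Δz = g·(Δρ/ρ₀)/Δz = 9.8 × 3.709 × 10⁻⁴ / 75 = 4.8464 × 10⁻⁵ s⁻².
N = √(4.8464 × 10⁻⁵) = 6.9616 × 10⁻³ rad s⁻¹ → T = 2π/N = 902.55 s = 15.042 min ≈ 15.0 min.

15.0 min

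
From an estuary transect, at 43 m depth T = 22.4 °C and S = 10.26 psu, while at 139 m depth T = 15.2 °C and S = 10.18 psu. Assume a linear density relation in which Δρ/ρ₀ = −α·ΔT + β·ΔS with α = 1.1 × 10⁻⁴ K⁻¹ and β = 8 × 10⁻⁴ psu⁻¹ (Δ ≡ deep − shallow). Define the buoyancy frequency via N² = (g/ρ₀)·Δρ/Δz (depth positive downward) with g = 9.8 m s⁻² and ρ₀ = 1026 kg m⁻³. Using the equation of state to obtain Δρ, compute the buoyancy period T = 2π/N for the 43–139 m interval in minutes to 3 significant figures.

ΔT = -7.2 K, ΔS = -0.08 psu (deep − shallow).
Δρ/ρ₀ = −αΔT + βΔS = 7.92 × 10⁻⁴ − 6.40 × 10⁻⁵ = 7.28 × 10⁻⁴, so Δρ ≈ 0.7469 kg m⁻³.
N² = (g/ρ₀)·Δρ/Δz = g·(Δρ/ρ₀)/Δz = 9.8 × 7.28 × 10⁻⁴ / 96 = 7.4317 × 10⁻⁵ s⁻².
N = √(7.4317 × 10⁻⁵) = 8.6207 × 10⁻³ rad s⁻¹ → T = 2π/N = 728.85 s = 12.148 min ≈ 12.1 min.

12.1 min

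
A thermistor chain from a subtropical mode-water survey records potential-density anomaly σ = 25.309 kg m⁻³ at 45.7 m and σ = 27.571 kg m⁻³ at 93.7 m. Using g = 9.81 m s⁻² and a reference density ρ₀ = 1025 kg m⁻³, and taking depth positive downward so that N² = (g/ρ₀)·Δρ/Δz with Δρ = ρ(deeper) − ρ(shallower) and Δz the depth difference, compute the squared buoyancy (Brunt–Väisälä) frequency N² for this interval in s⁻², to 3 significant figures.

4.51 × 10⁻⁴ s⁻²

Δρ = 1027.571 − 1025.309 = 2.262 kg m⁻³ over Δz = 93.7 − 45.7 = 48 m.
N² = (9.81/1025) × (2.262/48) = 4.5102 × 10⁻⁴ s⁻² ≈ 4.51 × 10⁻⁴ s⁻².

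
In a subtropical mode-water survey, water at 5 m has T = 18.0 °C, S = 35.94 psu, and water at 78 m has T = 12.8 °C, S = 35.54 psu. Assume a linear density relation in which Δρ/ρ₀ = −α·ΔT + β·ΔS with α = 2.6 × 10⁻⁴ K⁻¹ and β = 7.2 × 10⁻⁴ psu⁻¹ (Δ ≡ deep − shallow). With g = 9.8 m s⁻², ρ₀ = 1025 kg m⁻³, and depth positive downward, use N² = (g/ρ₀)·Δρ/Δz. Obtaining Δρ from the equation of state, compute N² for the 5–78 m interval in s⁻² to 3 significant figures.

1.43 × 10⁻⁴ s⁻²

ΔT = -5.2 K, ΔS = -0.40 psu (deep − shallow).
Δρ/ρ₀ = −αΔT + βΔS = 1.352 × 10⁻³ − 2.88 × 10⁻⁴ = 1.064 × 10⁻³, so Δρ ≈ 1.091 kg m⁻³.
N² = (g/ρ₀)·Δρ/Δz = g·(Δρ/ρ₀)/Δz = 9.8 × 1.064 × 10⁻³ / 73 = 1.4284 × 10⁻⁴ s⁻² ≈ 1.43 × 10⁻⁴ s⁻².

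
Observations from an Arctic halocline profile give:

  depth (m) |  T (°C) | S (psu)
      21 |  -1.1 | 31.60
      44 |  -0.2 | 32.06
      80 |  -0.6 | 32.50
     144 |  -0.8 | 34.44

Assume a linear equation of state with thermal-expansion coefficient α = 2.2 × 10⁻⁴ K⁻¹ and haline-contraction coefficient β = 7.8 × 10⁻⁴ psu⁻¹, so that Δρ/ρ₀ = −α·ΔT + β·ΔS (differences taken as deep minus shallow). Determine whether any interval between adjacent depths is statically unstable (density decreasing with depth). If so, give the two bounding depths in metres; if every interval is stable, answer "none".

Evaluate Δρ/ρ₀ = −αΔT + βΔS across each adjacent pair:
  21–44 m: −αΔT+βΔS = −(2.2 × 10⁻⁴)(+0.9)+(7.8 × 10⁻⁴)(+0.46) = 1.6 × 10⁻⁴ → stable
  44–80 m: −αΔT+βΔS = −(2.2 × 10⁻⁴)(-0.4)+(7.8 × 10⁻⁴)(+0.44) = 4.3 × 10⁻⁴ → stable
  80–144 m: −αΔT+βΔS = −(2.2 × 10⁻⁴)(-0.2)+(7.8 × 10⁻⁴)(+1.94) = 1.6 × 10⁻³ → stable
Every interval has Δρ > 0: the column is stably stratified throughout.

none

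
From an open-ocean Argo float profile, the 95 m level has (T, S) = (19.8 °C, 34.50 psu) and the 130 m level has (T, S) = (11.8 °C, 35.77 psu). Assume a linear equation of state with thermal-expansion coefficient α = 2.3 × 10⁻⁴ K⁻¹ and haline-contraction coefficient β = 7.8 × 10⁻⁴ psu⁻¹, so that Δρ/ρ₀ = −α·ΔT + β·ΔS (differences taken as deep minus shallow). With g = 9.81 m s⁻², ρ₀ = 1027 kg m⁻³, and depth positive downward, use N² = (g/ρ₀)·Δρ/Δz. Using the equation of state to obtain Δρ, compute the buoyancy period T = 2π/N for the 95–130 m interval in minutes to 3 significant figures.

3.72 min

ΔT = -8.0 K, ΔS = +1.27 psu (deep − shallow).
Δρ/ρ₀ = −αΔT + βΔS = 1.84 × 10⁻³ + 9.906 × 10⁻⁴ = 2.8306 × 10⁻³, so Δρ ≈ 2.907 kg m⁻³.
N² = (g/ρ₀)·Δρ/Δz = g·(Δρ/ρ₀)/Δz = 9.81 × 2.8306 × 10⁻³ / 35 = 7.9338 × 10⁻⁴ s⁻².
N = √(7.9338 × 10⁻⁴) = 0.028167 rad s⁻¹ → T = 2π/N = 223.07 s = 3.7178 min ≈ 3.72 min.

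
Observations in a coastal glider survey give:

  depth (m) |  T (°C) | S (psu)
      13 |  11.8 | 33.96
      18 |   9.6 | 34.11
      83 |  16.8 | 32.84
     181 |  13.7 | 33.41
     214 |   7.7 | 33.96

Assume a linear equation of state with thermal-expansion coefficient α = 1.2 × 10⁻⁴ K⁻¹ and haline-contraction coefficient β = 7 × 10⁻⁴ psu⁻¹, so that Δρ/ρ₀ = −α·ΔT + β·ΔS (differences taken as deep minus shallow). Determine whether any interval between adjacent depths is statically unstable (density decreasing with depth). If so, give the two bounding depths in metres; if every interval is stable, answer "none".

Evaluate Δρ/ρ₀ = −αΔT + βΔS across each adjacent pair:
  13–18 m: −αΔT+βΔS = −(1.2 × 10⁻⁴)(-2.2)+(7 × 10⁻⁴)(+0.15) = 3.7 × 10⁻⁴ → stable
  18–83 m: −αΔT+βΔS = −(1.2 × 10⁻⁴)(+7.2)+(7 × 10⁻⁴)(-1.27) = -1.8 × 10⁻³ → UNSTABLE
  83–181 m: −αΔT+βΔS = −(1.2 × 10⁻⁴)(-3.1)+(7 × 10⁻⁴)(+0.57) = 7.7 × 10⁻⁴ → stable
  181–214 m: −αΔT+βΔS = −(1.2 × 10⁻⁴)(-6.0)+(7 × 10⁻⁴)(+0.55) = 1.1 × 10⁻³ → stable
The 18–83 m interval has Δρ < 0: lighter water underlies denser water.

18–83 m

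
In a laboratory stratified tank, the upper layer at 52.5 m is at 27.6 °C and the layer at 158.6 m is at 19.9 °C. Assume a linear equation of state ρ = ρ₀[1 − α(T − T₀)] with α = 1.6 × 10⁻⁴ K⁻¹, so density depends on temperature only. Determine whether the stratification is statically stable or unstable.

stable

ΔT = 19.9 − 27.6 = -7.7 K, so Δρ/ρ₀ = −αΔT = 1.232 × 10⁻³.
Δρ/ρ₀ > 0, so Δρ > 0: deeper water is denser → statically stable.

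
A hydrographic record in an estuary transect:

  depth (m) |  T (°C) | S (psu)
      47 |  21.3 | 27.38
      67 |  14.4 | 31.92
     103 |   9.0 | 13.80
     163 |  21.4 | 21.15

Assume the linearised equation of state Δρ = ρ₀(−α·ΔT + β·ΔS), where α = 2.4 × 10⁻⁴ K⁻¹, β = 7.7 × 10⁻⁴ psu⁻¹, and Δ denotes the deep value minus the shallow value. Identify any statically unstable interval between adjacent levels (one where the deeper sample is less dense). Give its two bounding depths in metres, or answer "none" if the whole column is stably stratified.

Evaluate Δρ/ρ₀ = −αΔT + βΔS across each adjacent pair:
  47–67 m: −αΔT+βΔS = −(2.4 × 10⁻⁴)(-6.9)+(7.7 × 10⁻⁴)(+4.54) = 5.2 × 10⁻³ → stable
  67–103 m: −αΔT+βΔS = −(2.4 × 10⁻⁴)(-5.4)+(7.7 × 10⁻⁴)(-18.12) = -0.013 → UNSTABLE
  103–163 m: −αΔT+βΔS = −(2.4 × 10⁻⁴)(+12.4)+(7.7 × 10⁻⁴)(+7.35) = 2.7 × 10⁻³ → stable
The 67–103 m interval has Δρ < 0: lighter water underlies denser water.

67–103 m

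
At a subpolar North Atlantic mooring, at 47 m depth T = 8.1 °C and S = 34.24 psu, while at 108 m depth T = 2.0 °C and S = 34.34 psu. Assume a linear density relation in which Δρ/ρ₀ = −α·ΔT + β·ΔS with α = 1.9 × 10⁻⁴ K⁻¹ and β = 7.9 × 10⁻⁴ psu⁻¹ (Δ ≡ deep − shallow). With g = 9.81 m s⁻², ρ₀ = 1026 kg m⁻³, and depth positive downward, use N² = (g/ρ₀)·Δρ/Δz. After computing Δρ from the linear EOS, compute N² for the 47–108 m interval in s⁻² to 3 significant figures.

1.99 × 10⁻⁴ s⁻²

ΔT = -6.1 K, ΔS = +0.10 psu (deep − shallow).
Δρ/ρ₀ = −αΔT + βΔS = 1.159 × 10⁻³ + 7.90 × 10⁻⁵ = 1.238 × 10⁻³, so Δρ ≈ 1.270 kg m⁻³.
N² = (g/ρ₀)·Δρ/Δz = g·(Δρ/ρ₀)/Δz = 9.81 × 1.238 × 10⁻³ / 61 = 1.9909 × 10⁻⁴ s⁻² ≈ 1.99 × 10⁻⁴ s⁻².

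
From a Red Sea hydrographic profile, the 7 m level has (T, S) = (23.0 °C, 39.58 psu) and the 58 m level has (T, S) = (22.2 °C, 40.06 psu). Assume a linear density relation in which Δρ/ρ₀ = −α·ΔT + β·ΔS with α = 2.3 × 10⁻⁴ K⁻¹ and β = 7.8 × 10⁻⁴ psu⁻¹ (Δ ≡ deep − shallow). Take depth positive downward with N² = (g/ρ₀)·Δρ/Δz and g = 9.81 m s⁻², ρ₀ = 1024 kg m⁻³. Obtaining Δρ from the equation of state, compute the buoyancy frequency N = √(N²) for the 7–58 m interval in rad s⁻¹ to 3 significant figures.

ΔT = -0.8 K, ΔS = +0.48 psu (deep − shallow).
Δρ/ρ₀ = −αΔT + βΔS = 1.84 × 10⁻⁴ + 3.744 × 10⁻⁴ = 5.584 × 10⁻⁴, so Δρ ≈ 0.5718 kg m⁻³.
N² = (g/ρ₀)·Δρ/Δz = g·(Δρ/ρ₀)/Δz = 9.81 × 5.584 × 10⁻⁴ / 51 = 1.0741 × 10⁻⁴ s⁻².
N = √(1.0741 × 10⁻⁴) = 0.010364 rad s⁻¹ ≈ 0.0104 rad s⁻¹.

0.0104 rad s⁻¹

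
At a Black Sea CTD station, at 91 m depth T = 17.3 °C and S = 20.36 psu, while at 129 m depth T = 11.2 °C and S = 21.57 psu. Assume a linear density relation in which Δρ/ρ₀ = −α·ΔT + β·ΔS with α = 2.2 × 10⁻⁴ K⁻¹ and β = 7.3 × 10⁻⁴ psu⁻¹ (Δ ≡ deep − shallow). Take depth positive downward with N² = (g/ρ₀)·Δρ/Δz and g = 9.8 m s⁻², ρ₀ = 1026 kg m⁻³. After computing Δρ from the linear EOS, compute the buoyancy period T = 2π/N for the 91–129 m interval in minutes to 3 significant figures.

ΔT = -6.1 K, ΔS = +1.21 psu (deep − shallow).
Δρ/ρ₀ = −αΔT + βΔS = 1.342 × 10⁻³ + 8.833 × 10⁻⁴ = 2.2253 × 10⁻³, so Δρ ≈ 2.283 kg m⁻³.
N² = (g/ρ₀)·Δρ/Δz = g·(Δρ/ρ₀)/Δz = 9.8 × 2.2253 × 10⁻³ / 38 = 5.7389 × 10⁻⁴ s⁻².
N = √(5.7389 × 10⁻⁴) = 0.023956 rad s⁻¹ → T = 2π/N = 262.28 s = 4.3713 min ≈ 4.37 min.

4.37 min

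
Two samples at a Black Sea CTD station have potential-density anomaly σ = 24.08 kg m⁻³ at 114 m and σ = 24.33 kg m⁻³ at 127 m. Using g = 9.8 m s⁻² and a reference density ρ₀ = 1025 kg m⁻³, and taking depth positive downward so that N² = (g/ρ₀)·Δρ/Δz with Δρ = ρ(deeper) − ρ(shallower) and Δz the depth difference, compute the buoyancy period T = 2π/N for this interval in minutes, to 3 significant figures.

7.72 min

Δρ = 1024.33 − 1024.08 = 0.25 kg m⁻³ over Δz = 127 − 114 = 13 m.
N² = (9.8/1025) × (0.25/13) = 1.8386 × 10⁻⁴ s⁻².
N = √(1.8386 × 10⁻⁴) = 0.013559 rad s⁻¹, so T = 2π/N = 463.40 s = 7.7233 min ≈ 7.72 min.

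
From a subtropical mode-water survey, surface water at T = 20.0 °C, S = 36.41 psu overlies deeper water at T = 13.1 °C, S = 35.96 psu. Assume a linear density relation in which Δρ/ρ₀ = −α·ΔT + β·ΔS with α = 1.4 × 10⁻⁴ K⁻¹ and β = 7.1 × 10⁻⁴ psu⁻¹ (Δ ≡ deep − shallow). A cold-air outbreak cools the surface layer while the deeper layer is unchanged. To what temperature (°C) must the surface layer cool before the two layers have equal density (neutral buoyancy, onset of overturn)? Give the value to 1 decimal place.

15.4 °C

Neutral buoyancy requires Δρ = 0, i.e. −α(T_deep − T_surf′) + β(S_deep − S_surf) = 0.
T_surf′ = T_deep − (β/α)·ΔS = 13.1 − (7.1 × 10⁻⁴/1.4 × 10⁻⁴)·(-0.45) = 15.382 °C.
Cooling required: 20.0 − (15.382) = 4.618 °C.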